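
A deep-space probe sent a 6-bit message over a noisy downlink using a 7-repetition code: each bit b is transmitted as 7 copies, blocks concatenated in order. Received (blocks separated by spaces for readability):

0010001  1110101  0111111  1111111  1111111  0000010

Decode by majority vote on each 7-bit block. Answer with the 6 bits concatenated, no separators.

Block 1 (0010001): 2 ones → 0
Block 2 (1110101): 5 ones → 1
Block 3 (0111111): 6 ones → 1
Block 4 (1111111): 7 ones → 1
Block 5 (1111111): 7 ones → 1
Block 6 (0000010): 1 one → 0

011110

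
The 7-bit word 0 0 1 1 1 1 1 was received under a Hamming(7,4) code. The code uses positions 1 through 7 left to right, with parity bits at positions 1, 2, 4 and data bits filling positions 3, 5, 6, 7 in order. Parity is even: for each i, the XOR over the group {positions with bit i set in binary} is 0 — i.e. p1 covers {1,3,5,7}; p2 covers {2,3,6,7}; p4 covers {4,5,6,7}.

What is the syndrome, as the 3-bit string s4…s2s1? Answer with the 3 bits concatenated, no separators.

s1 (pos 1,3,5,7): 0⊕1⊕1⊕1 = 1
s2 (pos 2,3,6,7): 0⊕1⊕1⊕1 = 1
s4 (pos 4,5,6,7): 1⊕1⊕1⊕1 = 0
Syndrome s4…s1 = 011 → error at position 3.

011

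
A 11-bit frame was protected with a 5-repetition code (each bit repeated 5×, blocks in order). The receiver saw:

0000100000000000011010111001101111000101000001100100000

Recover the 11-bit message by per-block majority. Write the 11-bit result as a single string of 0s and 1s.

Block 1 (00001): 1 one → 0
Block 2 (00000): 0 ones → 0
Block 3 (00000): 0 ones → 0
Block 4 (00110): 2 ones → 0
Block 5 (10111): 4 ones → 1
Block 6 (00110): 2 ones → 0
Block 7 (11110): 4 ones → 1
Block 8 (00101): 2 ones → 0
Block 9 (00000): 0 ones → 0
Block 10 (11001): 3 ones → 1
Block 11 (00000): 0 ones → 0

00001010010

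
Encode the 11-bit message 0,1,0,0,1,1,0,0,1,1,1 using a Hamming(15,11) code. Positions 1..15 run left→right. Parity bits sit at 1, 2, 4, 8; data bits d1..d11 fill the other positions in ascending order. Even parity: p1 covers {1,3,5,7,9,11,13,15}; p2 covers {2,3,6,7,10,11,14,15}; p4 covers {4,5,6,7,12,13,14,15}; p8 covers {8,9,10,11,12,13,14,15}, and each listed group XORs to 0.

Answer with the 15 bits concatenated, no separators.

010010011100111

Place data at non-parity positions: p1 p2 0 p4 1 0 0 p8 1 1 0 0 1 1 1
p1 (pos 1,3,5,7,9,11,13,15): XOR of data positions = 0⊕1⊕0⊕1⊕0⊕1⊕1 = 0
p2 (pos 2,3,6,7,10,11,14,15): XOR of data positions = 0⊕0⊕0⊕1⊕0⊕1⊕1 = 1
p4 (pos 4,5,6,7,12,13,14,15): XOR of data positions = 1⊕0⊕0⊕0⊕1⊕1⊕1 = 0
p8 (pos 8,9,10,11,12,13,14,15): XOR of data positions = 1⊕1⊕0⊕0⊕1⊕1⊕1 = 1
Codeword: 010010011100111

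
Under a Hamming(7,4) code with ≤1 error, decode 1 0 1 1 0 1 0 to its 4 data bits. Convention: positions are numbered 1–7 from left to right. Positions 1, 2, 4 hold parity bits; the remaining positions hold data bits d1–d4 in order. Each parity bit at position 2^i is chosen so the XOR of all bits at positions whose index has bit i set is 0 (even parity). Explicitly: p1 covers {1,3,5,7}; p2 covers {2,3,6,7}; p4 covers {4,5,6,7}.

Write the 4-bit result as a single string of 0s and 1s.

1010

s1 (pos 1,3,5,7): 1⊕1⊕0⊕0 = 0
s2 (pos 2,3,6,7): 0⊕1⊕1⊕0 = 0
s4 (pos 4,5,6,7): 1⊕0⊕1⊕0 = 0
Syndrome s4…s1 = 000 → no error.
Read data bits from positions 3,5,6,7: 1010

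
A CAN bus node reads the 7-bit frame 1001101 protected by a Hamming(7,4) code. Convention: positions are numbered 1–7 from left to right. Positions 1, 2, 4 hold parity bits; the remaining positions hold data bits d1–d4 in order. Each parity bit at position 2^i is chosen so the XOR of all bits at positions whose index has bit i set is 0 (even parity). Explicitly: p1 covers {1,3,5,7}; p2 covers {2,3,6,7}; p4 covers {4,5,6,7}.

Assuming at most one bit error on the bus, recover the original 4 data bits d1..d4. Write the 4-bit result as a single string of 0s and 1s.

0100

s1 (pos 1,3,5,7): 1⊕0⊕1⊕1 = 1
s2 (pos 2,3,6,7): 0⊕0⊕0⊕1 = 1
s4 (pos 4,5,6,7): 1⊕1⊕0⊕1 = 1
Syndrome s4…s1 = 111 → error at position 7.
Flip position 7: 1001101 → 1001100
Read data bits from positions 3,5,6,7: 0100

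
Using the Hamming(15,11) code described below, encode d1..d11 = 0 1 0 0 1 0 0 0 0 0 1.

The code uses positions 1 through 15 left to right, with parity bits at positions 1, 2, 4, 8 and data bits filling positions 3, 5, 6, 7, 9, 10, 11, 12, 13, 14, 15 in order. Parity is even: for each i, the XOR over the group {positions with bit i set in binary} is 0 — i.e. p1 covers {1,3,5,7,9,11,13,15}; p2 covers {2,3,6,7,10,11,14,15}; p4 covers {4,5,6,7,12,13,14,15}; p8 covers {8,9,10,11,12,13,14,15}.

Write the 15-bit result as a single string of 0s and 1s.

110010001000001

Place data at non-parity positions: p1 p2 0 p4 1 0 0 p8 1 0 0 0 0 0 1
p1 (pos 1,3,5,7,9,11,13,15): XOR of data positions = 0⊕1⊕0⊕1⊕0⊕0⊕1 = 1
p2 (pos 2,3,6,7,10,11,14,15): XOR of data positions = 0⊕0⊕0⊕0⊕0⊕0⊕1 = 1
p4 (pos 4,5,6,7,12,13,14,15): XOR of data positions = 1⊕0⊕0⊕0⊕0⊕0⊕1 = 0
p8 (pos 8,9,10,11,12,13,14,15): XOR of data positions = 1⊕0⊕0⊕0⊕0⊕0⊕1 = 0
Codeword: 110010001000001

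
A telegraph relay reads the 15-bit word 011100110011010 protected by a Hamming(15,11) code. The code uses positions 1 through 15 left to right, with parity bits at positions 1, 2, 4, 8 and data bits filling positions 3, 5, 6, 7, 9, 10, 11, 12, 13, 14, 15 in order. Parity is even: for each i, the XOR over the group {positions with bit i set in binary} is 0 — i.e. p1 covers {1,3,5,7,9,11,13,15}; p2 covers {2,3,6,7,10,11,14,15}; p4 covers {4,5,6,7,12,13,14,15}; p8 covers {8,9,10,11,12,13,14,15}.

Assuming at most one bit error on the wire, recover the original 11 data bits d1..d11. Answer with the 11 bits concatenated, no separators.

00010011010

s1 (pos 1,3,5,7,9,11,13,15): 0⊕1⊕0⊕1⊕0⊕1⊕0⊕0 = 1
s2 (pos 2,3,6,7,10,11,14,15): 1⊕1⊕0⊕1⊕0⊕1⊕1⊕0 = 1
s4 (pos 4,5,6,7,12,13,14,15): 1⊕0⊕0⊕1⊕1⊕0⊕1⊕0 = 0
s8 (pos 8,9,10,11,12,13,14,15): 1⊕0⊕0⊕1⊕1⊕0⊕1⊕0 = 0
Syndrome s8…s1 = 0011 → error at position 3.
Flip position 3: 011100110011010 → 010100110011010
Read data bits from positions 3,5,6,7,9,10,11,12,13,14,15: 00010011010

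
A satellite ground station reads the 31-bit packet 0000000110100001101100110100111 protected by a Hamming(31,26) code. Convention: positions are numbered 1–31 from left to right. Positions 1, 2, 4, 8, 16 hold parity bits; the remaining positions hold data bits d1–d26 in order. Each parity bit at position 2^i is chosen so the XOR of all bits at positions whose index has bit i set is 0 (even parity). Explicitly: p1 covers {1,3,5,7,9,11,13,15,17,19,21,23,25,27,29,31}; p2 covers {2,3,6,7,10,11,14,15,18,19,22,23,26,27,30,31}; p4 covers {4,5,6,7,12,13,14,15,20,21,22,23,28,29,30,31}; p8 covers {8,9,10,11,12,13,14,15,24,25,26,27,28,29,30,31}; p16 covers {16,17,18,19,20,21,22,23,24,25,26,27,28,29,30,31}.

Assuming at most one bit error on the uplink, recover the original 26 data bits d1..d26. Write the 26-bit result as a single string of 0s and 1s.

01001010000101100110100111

s1 (pos 1,3,5,7,9,11,13,15,17,19,21,23,25,27,29,31): 0⊕0⊕0⊕0⊕1⊕1⊕0⊕0⊕1⊕1⊕0⊕1⊕0⊕0⊕1⊕1 = 1
s2 (pos 2,3,6,7,10,11,14,15,18,19,22,23,26,27,30,31): 0⊕0⊕0⊕0⊕0⊕1⊕0⊕0⊕0⊕1⊕0⊕1⊕1⊕0⊕1⊕1 = 0
s4 (pos 4,5,6,7,12,13,14,15,20,21,22,23,28,29,30,31): 0⊕0⊕0⊕0⊕0⊕0⊕0⊕0⊕1⊕0⊕0⊕1⊕0⊕1⊕1⊕1 = 1
s8 (pos 8,9,10,11,12,13,14,15,24,25,26,27,28,29,30,31): 1⊕1⊕0⊕1⊕0⊕0⊕0⊕0⊕1⊕0⊕1⊕0⊕0⊕1⊕1⊕1 = 0
s16 (pos 16,17,18,19,20,21,22,23,24,25,26,27,28,29,30,31): 1⊕1⊕0⊕1⊕1⊕0⊕0⊕1⊕1⊕0⊕1⊕0⊕0⊕1⊕1⊕1 = 0
Syndrome s16…s1 = 00101 → error at position 5.
Flip position 5: 0000000110100001101100110100111 → 0000100110100001101100110100111
Read data bits from positions 3,5,6,7,9,10,11,12,13,14,15,17,18,19,20,21,22,23,24,25,26,27,28,29,30,31: 01001010000101100110100111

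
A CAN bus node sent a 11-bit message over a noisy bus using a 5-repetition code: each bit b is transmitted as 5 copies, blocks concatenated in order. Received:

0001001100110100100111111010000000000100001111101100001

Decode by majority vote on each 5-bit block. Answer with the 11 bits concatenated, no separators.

00101000110

Block 1 (00010): 1 one → 0
Block 2 (01100): 2 ones → 0
Block 3 (11010): 3 ones → 1
Block 4 (01001): 2 ones → 0
Block 5 (11111): 5 ones → 1
Block 6 (01000): 1 one → 0
Block 7 (00000): 0 ones → 0
Block 8 (00100): 1 one → 0
Block 9 (00111): 3 ones → 1
Block 10 (11011): 4 ones → 1
Block 11 (00001): 1 one → 0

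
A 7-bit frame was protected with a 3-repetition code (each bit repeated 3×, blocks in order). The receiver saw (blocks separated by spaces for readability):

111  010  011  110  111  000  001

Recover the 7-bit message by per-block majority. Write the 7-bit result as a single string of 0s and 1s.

Block 1 (111): 3 ones → 1
Block 2 (010): 1 one → 0
Block 3 (011): 2 ones → 1
Block 4 (110): 2 ones → 1
Block 5 (111): 3 ones → 1
Block 6 (000): 0 ones → 0
Block 7 (001): 1 one → 0

1011100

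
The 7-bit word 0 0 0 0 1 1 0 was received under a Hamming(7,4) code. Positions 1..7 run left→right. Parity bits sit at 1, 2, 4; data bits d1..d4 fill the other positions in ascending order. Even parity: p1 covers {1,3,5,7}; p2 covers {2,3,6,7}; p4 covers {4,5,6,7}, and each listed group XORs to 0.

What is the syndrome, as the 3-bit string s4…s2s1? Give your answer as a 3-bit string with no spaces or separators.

s1 (pos 1,3,5,7): 0⊕0⊕1⊕0 = 1
s2 (pos 2,3,6,7): 0⊕0⊕1⊕0 = 1
s4 (pos 4,5,6,7): 0⊕1⊕1⊕0 = 0
Syndrome s4…s1 = 011 → error at position 3.

011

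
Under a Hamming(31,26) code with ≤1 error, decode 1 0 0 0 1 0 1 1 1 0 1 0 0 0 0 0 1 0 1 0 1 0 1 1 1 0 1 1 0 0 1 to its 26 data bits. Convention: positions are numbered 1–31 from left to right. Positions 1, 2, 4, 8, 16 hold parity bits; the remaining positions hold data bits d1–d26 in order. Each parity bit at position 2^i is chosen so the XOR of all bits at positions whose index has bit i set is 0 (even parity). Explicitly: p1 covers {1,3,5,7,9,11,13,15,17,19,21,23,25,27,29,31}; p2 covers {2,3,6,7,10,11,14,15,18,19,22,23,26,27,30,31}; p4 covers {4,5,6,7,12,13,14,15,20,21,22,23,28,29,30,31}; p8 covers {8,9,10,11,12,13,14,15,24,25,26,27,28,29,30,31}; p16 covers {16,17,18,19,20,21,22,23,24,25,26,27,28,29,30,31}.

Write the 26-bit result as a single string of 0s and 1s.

s1 (pos 1,3,5,7,9,11,13,15,17,19,21,23,25,27,29,31): 1⊕0⊕1⊕1⊕1⊕1⊕0⊕0⊕1⊕1⊕1⊕1⊕1⊕1⊕0⊕1 = 0
s2 (pos 2,3,6,7,10,11,14,15,18,19,22,23,26,27,30,31): 0⊕0⊕0⊕1⊕0⊕1⊕0⊕0⊕0⊕1⊕0⊕1⊕0⊕1⊕0⊕1 = 0
s4 (pos 4,5,6,7,12,13,14,15,20,21,22,23,28,29,30,31): 0⊕1⊕0⊕1⊕0⊕0⊕0⊕0⊕0⊕1⊕0⊕1⊕1⊕0⊕0⊕1 = 0
s8 (pos 8,9,10,11,12,13,14,15,24,25,26,27,28,29,30,31): 1⊕1⊕0⊕1⊕0⊕0⊕0⊕0⊕1⊕1⊕0⊕1⊕1⊕0⊕0⊕1 = 0
s16 (pos 16,17,18,19,20,21,22,23,24,25,26,27,28,29,30,31): 0⊕1⊕0⊕1⊕0⊕1⊕0⊕1⊕1⊕1⊕0⊕1⊕1⊕0⊕0⊕1 = 1
Syndrome s16…s1 = 10000 → error at position 16.
Flip position 16: 1000101110100000101010111011001 → 1000101110100001101010111011001
Read data bits from positions 3,5,6,7,9,10,11,12,13,14,15,17,18,19,20,21,22,23,24,25,26,27,28,29,30,31: 01011010000101010111011001

01011010000101010111011001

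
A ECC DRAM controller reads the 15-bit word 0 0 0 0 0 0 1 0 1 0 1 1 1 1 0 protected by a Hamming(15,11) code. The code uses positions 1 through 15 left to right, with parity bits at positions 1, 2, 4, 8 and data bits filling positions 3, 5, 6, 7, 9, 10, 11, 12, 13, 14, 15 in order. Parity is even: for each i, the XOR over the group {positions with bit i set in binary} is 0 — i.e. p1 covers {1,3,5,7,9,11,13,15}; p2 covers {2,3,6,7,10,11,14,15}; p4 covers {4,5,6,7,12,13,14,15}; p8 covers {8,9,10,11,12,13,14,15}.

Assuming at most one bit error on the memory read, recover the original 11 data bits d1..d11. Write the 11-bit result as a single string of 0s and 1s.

s1 (pos 1,3,5,7,9,11,13,15): 0⊕0⊕0⊕1⊕1⊕1⊕1⊕0 = 0
s2 (pos 2,3,6,7,10,11,14,15): 0⊕0⊕0⊕1⊕0⊕1⊕1⊕0 = 1
s4 (pos 4,5,6,7,12,13,14,15): 0⊕0⊕0⊕1⊕1⊕1⊕1⊕0 = 0
s8 (pos 8,9,10,11,12,13,14,15): 0⊕1⊕0⊕1⊕1⊕1⊕1⊕0 = 1
Syndrome s8…s1 = 1010 → error at position 10.
Flip position 10: 000000101011110 → 000000101111110
Read data bits from positions 3,5,6,7,9,10,11,12,13,14,15: 00011111110

00011111110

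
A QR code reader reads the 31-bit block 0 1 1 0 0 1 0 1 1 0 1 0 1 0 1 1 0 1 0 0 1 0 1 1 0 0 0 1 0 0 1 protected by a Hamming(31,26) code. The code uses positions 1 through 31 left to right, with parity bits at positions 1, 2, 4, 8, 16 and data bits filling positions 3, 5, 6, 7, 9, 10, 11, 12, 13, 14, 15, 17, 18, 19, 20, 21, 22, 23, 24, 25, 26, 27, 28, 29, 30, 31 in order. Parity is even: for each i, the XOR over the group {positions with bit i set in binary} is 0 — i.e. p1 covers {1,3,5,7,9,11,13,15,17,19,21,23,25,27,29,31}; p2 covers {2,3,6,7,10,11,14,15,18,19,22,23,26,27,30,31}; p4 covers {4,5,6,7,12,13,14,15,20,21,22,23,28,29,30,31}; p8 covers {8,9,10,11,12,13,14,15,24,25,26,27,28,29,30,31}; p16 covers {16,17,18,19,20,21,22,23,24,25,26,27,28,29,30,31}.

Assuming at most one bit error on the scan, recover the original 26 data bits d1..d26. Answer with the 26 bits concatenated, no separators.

10101010101010110110001001

s1 (pos 1,3,5,7,9,11,13,15,17,19,21,23,25,27,29,31): 0⊕1⊕0⊕0⊕1⊕1⊕1⊕1⊕0⊕0⊕1⊕1⊕0⊕0⊕0⊕1 = 0
s2 (pos 2,3,6,7,10,11,14,15,18,19,22,23,26,27,30,31): 1⊕1⊕1⊕0⊕0⊕1⊕0⊕1⊕1⊕0⊕0⊕1⊕0⊕0⊕0⊕1 = 0
s4 (pos 4,5,6,7,12,13,14,15,20,21,22,23,28,29,30,31): 0⊕0⊕1⊕0⊕0⊕1⊕0⊕1⊕0⊕1⊕0⊕1⊕1⊕0⊕0⊕1 = 1
s8 (pos 8,9,10,11,12,13,14,15,24,25,26,27,28,29,30,31): 1⊕1⊕0⊕1⊕0⊕1⊕0⊕1⊕1⊕0⊕0⊕0⊕1⊕0⊕0⊕1 = 0
s16 (pos 16,17,18,19,20,21,22,23,24,25,26,27,28,29,30,31): 1⊕0⊕1⊕0⊕0⊕1⊕0⊕1⊕1⊕0⊕0⊕0⊕1⊕0⊕0⊕1 = 1
Syndrome s16…s1 = 10100 → error at position 20.
Flip position 20: 0110010110101011010010110001001 → 0110010110101011010110110001001
Read data bits from positions 3,5,6,7,9,10,11,12,13,14,15,17,18,19,20,21,22,23,24,25,26,27,28,29,30,31: 10101010101010110110001001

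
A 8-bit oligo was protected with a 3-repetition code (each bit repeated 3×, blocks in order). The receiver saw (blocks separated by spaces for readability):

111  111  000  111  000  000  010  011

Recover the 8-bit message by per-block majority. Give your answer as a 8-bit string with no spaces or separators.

Block 1 (111): 3 ones → 1
Block 2 (111): 3 ones → 1
Block 3 (000): 0 ones → 0
Block 4 (111): 3 ones → 1
Block 5 (000): 0 ones → 0
Block 6 (000): 0 ones → 0
Block 7 (010): 1 one → 0
Block 8 (011): 2 ones → 1

11010001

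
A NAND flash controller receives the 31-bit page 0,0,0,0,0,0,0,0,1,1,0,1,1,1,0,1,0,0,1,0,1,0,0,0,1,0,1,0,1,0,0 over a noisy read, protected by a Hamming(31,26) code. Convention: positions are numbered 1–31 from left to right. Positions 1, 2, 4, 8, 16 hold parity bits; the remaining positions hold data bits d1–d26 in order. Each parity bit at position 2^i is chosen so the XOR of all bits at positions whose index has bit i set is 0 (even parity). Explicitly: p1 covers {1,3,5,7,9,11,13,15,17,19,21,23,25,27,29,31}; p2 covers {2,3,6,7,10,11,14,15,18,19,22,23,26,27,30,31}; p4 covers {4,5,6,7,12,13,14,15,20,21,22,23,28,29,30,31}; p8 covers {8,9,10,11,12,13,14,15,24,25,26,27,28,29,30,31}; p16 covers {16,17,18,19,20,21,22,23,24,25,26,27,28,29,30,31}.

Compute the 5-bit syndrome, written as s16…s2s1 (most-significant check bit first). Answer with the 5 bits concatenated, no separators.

00101

s1 (pos 1,3,5,7,9,11,13,15,17,19,21,23,25,27,29,31): 0⊕0⊕0⊕0⊕1⊕0⊕1⊕0⊕0⊕1⊕1⊕0⊕1⊕1⊕1⊕0 = 1
s2 (pos 2,3,6,7,10,11,14,15,18,19,22,23,26,27,30,31): 0⊕0⊕0⊕0⊕1⊕0⊕1⊕0⊕0⊕1⊕0⊕0⊕0⊕1⊕0⊕0 = 0
s4 (pos 4,5,6,7,12,13,14,15,20,21,22,23,28,29,30,31): 0⊕0⊕0⊕0⊕1⊕1⊕1⊕0⊕0⊕1⊕0⊕0⊕0⊕1⊕0⊕0 = 1
s8 (pos 8,9,10,11,12,13,14,15,24,25,26,27,28,29,30,31): 0⊕1⊕1⊕0⊕1⊕1⊕1⊕0⊕0⊕1⊕0⊕1⊕0⊕1⊕0⊕0 = 0
s16 (pos 16,17,18,19,20,21,22,23,24,25,26,27,28,29,30,31): 1⊕0⊕0⊕1⊕0⊕1⊕0⊕0⊕0⊕1⊕0⊕1⊕0⊕1⊕0⊕0 = 0
Syndrome s16…s1 = 00101 → error at position 5.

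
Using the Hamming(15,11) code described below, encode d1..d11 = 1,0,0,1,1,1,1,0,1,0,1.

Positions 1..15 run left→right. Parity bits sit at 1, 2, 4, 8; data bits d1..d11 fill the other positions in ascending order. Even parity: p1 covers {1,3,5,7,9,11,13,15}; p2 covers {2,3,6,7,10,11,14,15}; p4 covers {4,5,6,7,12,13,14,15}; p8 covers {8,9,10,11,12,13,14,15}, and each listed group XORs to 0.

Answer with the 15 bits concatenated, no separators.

011100111110101

Place data at non-parity positions: p1 p2 1 p4 0 0 1 p8 1 1 1 0 1 0 1
p1 (pos 1,3,5,7,9,11,13,15): XOR of data positions = 1⊕0⊕1⊕1⊕1⊕1⊕1 = 0
p2 (pos 2,3,6,7,10,11,14,15): XOR of data positions = 1⊕0⊕1⊕1⊕1⊕0⊕1 = 1
p4 (pos 4,5,6,7,12,13,14,15): XOR of data positions = 0⊕0⊕1⊕0⊕1⊕0⊕1 = 1
p8 (pos 8,9,10,11,12,13,14,15): XOR of data positions = 1⊕1⊕1⊕0⊕1⊕0⊕1 = 1
Codeword: 011100111110101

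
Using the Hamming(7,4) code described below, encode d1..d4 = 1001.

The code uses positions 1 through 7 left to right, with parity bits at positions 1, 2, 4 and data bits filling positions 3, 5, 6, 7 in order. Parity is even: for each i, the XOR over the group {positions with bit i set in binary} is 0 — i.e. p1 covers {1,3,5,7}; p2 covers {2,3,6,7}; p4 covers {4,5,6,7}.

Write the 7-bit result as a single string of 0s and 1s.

Place data at non-parity positions: p1 p2 1 p4 0 0 1
p1 (pos 1,3,5,7): XOR of data positions = 1⊕0⊕1 = 0
p2 (pos 2,3,6,7): XOR of data positions = 1⊕0⊕1 = 0
p4 (pos 4,5,6,7): XOR of data positions = 0⊕0⊕1 = 1
Codeword: 0011001

0011001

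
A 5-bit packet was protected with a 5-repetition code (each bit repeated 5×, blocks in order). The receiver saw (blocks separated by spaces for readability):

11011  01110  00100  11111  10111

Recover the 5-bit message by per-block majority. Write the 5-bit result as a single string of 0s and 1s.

11011

Block 1 (11011): 4 ones → 1
Block 2 (01110): 3 ones → 1
Block 3 (00100): 1 one → 0
Block 4 (11111): 5 ones → 1
Block 5 (10111): 4 ones → 1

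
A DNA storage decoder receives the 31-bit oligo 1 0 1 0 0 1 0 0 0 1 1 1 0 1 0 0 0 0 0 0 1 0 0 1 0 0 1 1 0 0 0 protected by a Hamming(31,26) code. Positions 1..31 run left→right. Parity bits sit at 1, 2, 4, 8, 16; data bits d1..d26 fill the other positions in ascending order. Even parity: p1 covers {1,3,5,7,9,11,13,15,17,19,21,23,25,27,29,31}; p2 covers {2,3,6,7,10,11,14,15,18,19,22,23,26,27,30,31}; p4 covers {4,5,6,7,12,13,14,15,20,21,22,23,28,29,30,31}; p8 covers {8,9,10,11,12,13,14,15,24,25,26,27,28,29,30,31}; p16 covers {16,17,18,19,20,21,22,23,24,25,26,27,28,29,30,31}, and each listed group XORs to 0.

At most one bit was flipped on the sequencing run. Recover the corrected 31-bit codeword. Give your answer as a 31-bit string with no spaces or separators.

1010010001111100000010010011000

s1 (pos 1,3,5,7,9,11,13,15,17,19,21,23,25,27,29,31): 1⊕1⊕0⊕0⊕0⊕1⊕0⊕0⊕0⊕0⊕1⊕0⊕0⊕1⊕0⊕0 = 1
s2 (pos 2,3,6,7,10,11,14,15,18,19,22,23,26,27,30,31): 0⊕1⊕1⊕0⊕1⊕1⊕1⊕0⊕0⊕0⊕0⊕0⊕0⊕1⊕0⊕0 = 0
s4 (pos 4,5,6,7,12,13,14,15,20,21,22,23,28,29,30,31): 0⊕0⊕1⊕0⊕1⊕0⊕1⊕0⊕0⊕1⊕0⊕0⊕1⊕0⊕0⊕0 = 1
s8 (pos 8,9,10,11,12,13,14,15,24,25,26,27,28,29,30,31): 0⊕0⊕1⊕1⊕1⊕0⊕1⊕0⊕1⊕0⊕0⊕1⊕1⊕0⊕0⊕0 = 1
s16 (pos 16,17,18,19,20,21,22,23,24,25,26,27,28,29,30,31): 0⊕0⊕0⊕0⊕0⊕1⊕0⊕0⊕1⊕0⊕0⊕1⊕1⊕0⊕0⊕0 = 0
Syndrome s16…s1 = 01101 → error at position 13.
Flip position 13: 1010010001110100000010010011000 → 1010010001111100000010010011000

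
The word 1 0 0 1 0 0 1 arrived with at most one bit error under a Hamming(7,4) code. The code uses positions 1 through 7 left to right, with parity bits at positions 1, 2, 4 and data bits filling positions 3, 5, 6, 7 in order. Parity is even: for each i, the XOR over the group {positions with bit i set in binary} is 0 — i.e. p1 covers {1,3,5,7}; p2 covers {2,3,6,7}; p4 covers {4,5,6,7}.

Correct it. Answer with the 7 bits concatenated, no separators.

1101001

s1 (pos 1,3,5,7): 1⊕0⊕0⊕1 = 0
s2 (pos 2,3,6,7): 0⊕0⊕0⊕1 = 1
s4 (pos 4,5,6,7): 1⊕0⊕0⊕1 = 0
Syndrome s4…s1 = 010 → error at position 2.
Flip position 2: 1001001 → 1101001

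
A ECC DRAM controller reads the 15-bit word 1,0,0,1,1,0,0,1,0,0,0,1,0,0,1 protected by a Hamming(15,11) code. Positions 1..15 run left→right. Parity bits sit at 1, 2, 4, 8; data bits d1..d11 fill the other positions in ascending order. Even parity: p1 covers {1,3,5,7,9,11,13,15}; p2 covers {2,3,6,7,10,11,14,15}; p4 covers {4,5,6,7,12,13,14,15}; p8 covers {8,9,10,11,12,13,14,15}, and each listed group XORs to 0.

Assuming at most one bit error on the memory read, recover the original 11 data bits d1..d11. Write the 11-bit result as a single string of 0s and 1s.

01000011001

s1 (pos 1,3,5,7,9,11,13,15): 1⊕0⊕1⊕0⊕0⊕0⊕0⊕1 = 1
s2 (pos 2,3,6,7,10,11,14,15): 0⊕0⊕0⊕0⊕0⊕0⊕0⊕1 = 1
s4 (pos 4,5,6,7,12,13,14,15): 1⊕1⊕0⊕0⊕1⊕0⊕0⊕1 = 0
s8 (pos 8,9,10,11,12,13,14,15): 1⊕0⊕0⊕0⊕1⊕0⊕0⊕1 = 1
Syndrome s8…s1 = 1011 → error at position 11.
Flip position 11: 100110010001001 → 100110010011001
Read data bits from positions 3,5,6,7,9,10,11,12,13,14,15: 01000011001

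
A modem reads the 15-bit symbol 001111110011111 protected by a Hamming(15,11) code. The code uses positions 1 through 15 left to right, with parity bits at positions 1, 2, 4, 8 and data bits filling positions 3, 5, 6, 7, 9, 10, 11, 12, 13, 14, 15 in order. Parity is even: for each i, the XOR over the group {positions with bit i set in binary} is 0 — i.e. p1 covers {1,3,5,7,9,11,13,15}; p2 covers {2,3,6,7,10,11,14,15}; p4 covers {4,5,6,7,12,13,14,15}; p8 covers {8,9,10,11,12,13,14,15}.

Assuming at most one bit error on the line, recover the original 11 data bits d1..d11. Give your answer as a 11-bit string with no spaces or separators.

11110011111

s1 (pos 1,3,5,7,9,11,13,15): 0⊕1⊕1⊕1⊕0⊕1⊕1⊕1 = 0
s2 (pos 2,3,6,7,10,11,14,15): 0⊕1⊕1⊕1⊕0⊕1⊕1⊕1 = 0
s4 (pos 4,5,6,7,12,13,14,15): 1⊕1⊕1⊕1⊕1⊕1⊕1⊕1 = 0
s8 (pos 8,9,10,11,12,13,14,15): 1⊕0⊕0⊕1⊕1⊕1⊕1⊕1 = 0
Syndrome s8…s1 = 0000 → no error.
Read data bits from positions 3,5,6,7,9,10,11,12,13,14,15: 11110011111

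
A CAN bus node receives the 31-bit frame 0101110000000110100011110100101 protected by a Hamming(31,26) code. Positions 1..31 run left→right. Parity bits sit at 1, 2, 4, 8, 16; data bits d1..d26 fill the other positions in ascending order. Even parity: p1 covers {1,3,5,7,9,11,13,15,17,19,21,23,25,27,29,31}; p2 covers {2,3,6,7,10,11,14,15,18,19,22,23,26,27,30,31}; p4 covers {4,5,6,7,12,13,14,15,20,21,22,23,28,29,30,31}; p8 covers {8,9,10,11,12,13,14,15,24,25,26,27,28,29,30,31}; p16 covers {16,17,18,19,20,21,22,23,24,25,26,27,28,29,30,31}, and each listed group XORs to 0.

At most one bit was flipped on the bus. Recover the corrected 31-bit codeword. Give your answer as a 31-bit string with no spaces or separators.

s1 (pos 1,3,5,7,9,11,13,15,17,19,21,23,25,27,29,31): 0⊕0⊕1⊕0⊕0⊕0⊕0⊕1⊕1⊕0⊕1⊕1⊕0⊕0⊕1⊕1 = 1
s2 (pos 2,3,6,7,10,11,14,15,18,19,22,23,26,27,30,31): 1⊕0⊕1⊕0⊕0⊕0⊕1⊕1⊕0⊕0⊕1⊕1⊕1⊕0⊕0⊕1 = 0
s4 (pos 4,5,6,7,12,13,14,15,20,21,22,23,28,29,30,31): 1⊕1⊕1⊕0⊕0⊕0⊕1⊕1⊕0⊕1⊕1⊕1⊕0⊕1⊕0⊕1 = 0
s8 (pos 8,9,10,11,12,13,14,15,24,25,26,27,28,29,30,31): 0⊕0⊕0⊕0⊕0⊕0⊕1⊕1⊕1⊕0⊕1⊕0⊕0⊕1⊕0⊕1 = 0
s16 (pos 16,17,18,19,20,21,22,23,24,25,26,27,28,29,30,31): 0⊕1⊕0⊕0⊕0⊕1⊕1⊕1⊕1⊕0⊕1⊕0⊕0⊕1⊕0⊕1 = 0
Syndrome s16…s1 = 00001 → error at position 1.
Flip position 1: 0101110000000110100011110100101 → 1101110000000110100011110100101

1101110000000110100011110100101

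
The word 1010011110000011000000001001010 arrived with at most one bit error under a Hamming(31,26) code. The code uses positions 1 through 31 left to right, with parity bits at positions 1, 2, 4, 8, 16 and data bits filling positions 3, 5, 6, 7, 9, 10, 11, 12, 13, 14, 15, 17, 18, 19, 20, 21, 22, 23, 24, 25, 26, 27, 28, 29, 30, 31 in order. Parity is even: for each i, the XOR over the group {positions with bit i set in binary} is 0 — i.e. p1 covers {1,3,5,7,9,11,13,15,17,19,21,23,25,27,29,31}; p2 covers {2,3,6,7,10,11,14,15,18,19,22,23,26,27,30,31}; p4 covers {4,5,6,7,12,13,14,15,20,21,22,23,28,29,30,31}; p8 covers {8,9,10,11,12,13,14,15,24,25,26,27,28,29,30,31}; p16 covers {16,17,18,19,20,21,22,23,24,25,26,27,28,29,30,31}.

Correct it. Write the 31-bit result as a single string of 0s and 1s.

1010001110000011000000001001010

s1 (pos 1,3,5,7,9,11,13,15,17,19,21,23,25,27,29,31): 1⊕1⊕0⊕1⊕1⊕0⊕0⊕1⊕0⊕0⊕0⊕0⊕1⊕0⊕0⊕0 = 0
s2 (pos 2,3,6,7,10,11,14,15,18,19,22,23,26,27,30,31): 0⊕1⊕1⊕1⊕0⊕0⊕0⊕1⊕0⊕0⊕0⊕0⊕0⊕0⊕1⊕0 = 1
s4 (pos 4,5,6,7,12,13,14,15,20,21,22,23,28,29,30,31): 0⊕0⊕1⊕1⊕0⊕0⊕0⊕1⊕0⊕0⊕0⊕0⊕1⊕0⊕1⊕0 = 1
s8 (pos 8,9,10,11,12,13,14,15,24,25,26,27,28,29,30,31): 1⊕1⊕0⊕0⊕0⊕0⊕0⊕1⊕0⊕1⊕0⊕0⊕1⊕0⊕1⊕0 = 0
s16 (pos 16,17,18,19,20,21,22,23,24,25,26,27,28,29,30,31): 1⊕0⊕0⊕0⊕0⊕0⊕0⊕0⊕0⊕1⊕0⊕0⊕1⊕0⊕1⊕0 = 0
Syndrome s16…s1 = 00110 → error at position 6.
Flip position 6: 1010011110000011000000001001010 → 1010001110000011000000001001010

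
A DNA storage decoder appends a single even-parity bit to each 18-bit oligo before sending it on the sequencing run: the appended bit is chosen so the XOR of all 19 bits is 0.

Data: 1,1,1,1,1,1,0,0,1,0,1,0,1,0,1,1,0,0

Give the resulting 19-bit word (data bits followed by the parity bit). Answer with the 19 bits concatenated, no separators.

XOR of the 18 data bits: 1⊕1⊕1⊕1⊕1⊕1⊕0⊕0⊕1⊕0⊕1⊕0⊕1⊕0⊕1⊕1⊕0⊕0 = 1
Parity bit = 1 (so all 19 bits XOR to 0).

1111110010101011001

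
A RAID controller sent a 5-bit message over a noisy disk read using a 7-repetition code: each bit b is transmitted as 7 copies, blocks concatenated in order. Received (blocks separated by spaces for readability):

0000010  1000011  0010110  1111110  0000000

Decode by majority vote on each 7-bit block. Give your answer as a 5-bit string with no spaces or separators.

Block 1 (0000010): 1 one → 0
Block 2 (1000011): 3 ones → 0
Block 3 (0010110): 3 ones → 0
Block 4 (1111110): 6 ones → 1
Block 5 (0000000): 0 ones → 0

00010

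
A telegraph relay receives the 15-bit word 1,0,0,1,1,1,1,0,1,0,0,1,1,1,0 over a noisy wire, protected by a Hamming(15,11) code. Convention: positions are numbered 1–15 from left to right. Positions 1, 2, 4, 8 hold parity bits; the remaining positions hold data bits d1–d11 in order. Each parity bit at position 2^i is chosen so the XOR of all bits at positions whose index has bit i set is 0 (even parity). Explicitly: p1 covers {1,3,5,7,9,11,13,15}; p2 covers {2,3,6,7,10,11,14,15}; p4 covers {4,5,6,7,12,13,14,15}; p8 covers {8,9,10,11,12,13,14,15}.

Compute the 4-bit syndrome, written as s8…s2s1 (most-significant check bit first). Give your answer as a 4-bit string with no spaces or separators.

s1 (pos 1,3,5,7,9,11,13,15): 1⊕0⊕1⊕1⊕1⊕0⊕1⊕0 = 1
s2 (pos 2,3,6,7,10,11,14,15): 0⊕0⊕1⊕1⊕0⊕0⊕1⊕0 = 1
s4 (pos 4,5,6,7,12,13,14,15): 1⊕1⊕1⊕1⊕1⊕1⊕1⊕0 = 1
s8 (pos 8,9,10,11,12,13,14,15): 0⊕1⊕0⊕0⊕1⊕1⊕1⊕0 = 0
Syndrome s8…s1 = 0111 → error at position 7.

0111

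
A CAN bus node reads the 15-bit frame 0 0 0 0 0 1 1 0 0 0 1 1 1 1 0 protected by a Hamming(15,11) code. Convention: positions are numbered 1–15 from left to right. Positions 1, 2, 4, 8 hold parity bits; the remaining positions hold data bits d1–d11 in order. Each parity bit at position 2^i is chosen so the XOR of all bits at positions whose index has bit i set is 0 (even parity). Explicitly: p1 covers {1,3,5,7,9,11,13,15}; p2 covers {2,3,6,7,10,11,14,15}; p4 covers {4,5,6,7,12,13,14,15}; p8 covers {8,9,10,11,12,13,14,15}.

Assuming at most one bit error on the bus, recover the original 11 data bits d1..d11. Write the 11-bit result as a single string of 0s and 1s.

01110011110

s1 (pos 1,3,5,7,9,11,13,15): 0⊕0⊕0⊕1⊕0⊕1⊕1⊕0 = 1
s2 (pos 2,3,6,7,10,11,14,15): 0⊕0⊕1⊕1⊕0⊕1⊕1⊕0 = 0
s4 (pos 4,5,6,7,12,13,14,15): 0⊕0⊕1⊕1⊕1⊕1⊕1⊕0 = 1
s8 (pos 8,9,10,11,12,13,14,15): 0⊕0⊕0⊕1⊕1⊕1⊕1⊕0 = 0
Syndrome s8…s1 = 0101 → error at position 5.
Flip position 5: 000001100011110 → 000011100011110
Read data bits from positions 3,5,6,7,9,10,11,12,13,14,15: 01110011110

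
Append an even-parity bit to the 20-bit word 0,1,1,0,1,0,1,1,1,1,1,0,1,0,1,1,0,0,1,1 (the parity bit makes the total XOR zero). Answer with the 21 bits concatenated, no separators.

011010111110101100111

XOR of the 20 data bits: 0⊕1⊕1⊕0⊕1⊕0⊕1⊕1⊕1⊕1⊕1⊕0⊕1⊕0⊕1⊕1⊕0⊕0⊕1⊕1 = 1
Parity bit = 1 (so all 21 bits XOR to 0).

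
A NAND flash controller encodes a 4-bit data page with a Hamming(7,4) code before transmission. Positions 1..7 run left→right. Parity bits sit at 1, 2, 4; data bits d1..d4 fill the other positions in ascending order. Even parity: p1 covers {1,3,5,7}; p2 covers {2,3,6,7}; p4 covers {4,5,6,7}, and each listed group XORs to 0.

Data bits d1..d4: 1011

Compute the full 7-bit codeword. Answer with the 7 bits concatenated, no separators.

Place data at non-parity positions: p1 p2 1 p4 0 1 1
p1 (pos 1,3,5,7): XOR of data positions = 1⊕0⊕1 = 0
p2 (pos 2,3,6,7): XOR of data positions = 1⊕1⊕1 = 1
p4 (pos 4,5,6,7): XOR of data positions = 0⊕1⊕1 = 0
Codeword: 0110011

0110011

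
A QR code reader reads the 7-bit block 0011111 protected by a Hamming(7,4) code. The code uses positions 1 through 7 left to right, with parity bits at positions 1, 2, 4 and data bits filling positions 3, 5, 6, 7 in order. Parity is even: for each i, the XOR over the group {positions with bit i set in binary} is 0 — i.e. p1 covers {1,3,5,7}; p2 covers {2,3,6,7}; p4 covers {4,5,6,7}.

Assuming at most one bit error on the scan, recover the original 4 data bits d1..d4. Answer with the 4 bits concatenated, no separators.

0111

s1 (pos 1,3,5,7): 0⊕1⊕1⊕1 = 1
s2 (pos 2,3,6,7): 0⊕1⊕1⊕1 = 1
s4 (pos 4,5,6,7): 1⊕1⊕1⊕1 = 0
Syndrome s4…s1 = 011 → error at position 3.
Flip position 3: 0011111 → 0001111
Read data bits from positions 3,5,6,7: 0111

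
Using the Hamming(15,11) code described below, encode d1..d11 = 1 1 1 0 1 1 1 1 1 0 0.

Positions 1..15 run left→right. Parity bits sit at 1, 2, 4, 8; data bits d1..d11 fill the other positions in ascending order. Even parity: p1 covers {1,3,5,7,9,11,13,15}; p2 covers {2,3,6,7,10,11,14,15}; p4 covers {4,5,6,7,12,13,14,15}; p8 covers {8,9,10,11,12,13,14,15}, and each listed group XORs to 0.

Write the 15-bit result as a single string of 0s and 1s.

Place data at non-parity positions: p1 p2 1 p4 1 1 0 p8 1 1 1 1 1 0 0
p1 (pos 1,3,5,7,9,11,13,15): XOR of data positions = 1⊕1⊕0⊕1⊕1⊕1⊕0 = 1
p2 (pos 2,3,6,7,10,11,14,15): XOR of data positions = 1⊕1⊕0⊕1⊕1⊕0⊕0 = 0
p4 (pos 4,5,6,7,12,13,14,15): XOR of data positions = 1⊕1⊕0⊕1⊕1⊕0⊕0 = 0
p8 (pos 8,9,10,11,12,13,14,15): XOR of data positions = 1⊕1⊕1⊕1⊕1⊕0⊕0 = 1
Codeword: 101011011111100

101011011111100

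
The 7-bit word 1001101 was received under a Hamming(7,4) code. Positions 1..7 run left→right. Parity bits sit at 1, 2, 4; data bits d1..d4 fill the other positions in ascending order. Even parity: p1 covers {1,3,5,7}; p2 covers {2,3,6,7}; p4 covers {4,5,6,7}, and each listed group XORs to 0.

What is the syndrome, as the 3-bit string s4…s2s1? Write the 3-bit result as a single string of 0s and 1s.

s1 (pos 1,3,5,7): 1⊕0⊕1⊕1 = 1
s2 (pos 2,3,6,7): 0⊕0⊕0⊕1 = 1
s4 (pos 4,5,6,7): 1⊕1⊕0⊕1 = 1
Syndrome s4…s1 = 111 → error at position 7.

111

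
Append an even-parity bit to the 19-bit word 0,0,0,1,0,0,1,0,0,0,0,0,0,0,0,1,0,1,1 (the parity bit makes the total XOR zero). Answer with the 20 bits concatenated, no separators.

00010010000000010111

XOR of the 19 data bits: 0⊕0⊕0⊕1⊕0⊕0⊕1⊕0⊕0⊕0⊕0⊕0⊕0⊕0⊕0⊕1⊕0⊕1⊕1 = 1
Parity bit = 1 (so all 20 bits XOR to 0).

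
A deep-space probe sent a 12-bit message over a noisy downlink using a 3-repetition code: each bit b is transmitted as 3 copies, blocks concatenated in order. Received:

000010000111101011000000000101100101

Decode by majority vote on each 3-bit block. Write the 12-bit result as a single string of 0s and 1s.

000111000101

Block 1 (000): 0 ones → 0
Block 2 (010): 1 one → 0
Block 3 (000): 0 ones → 0
Block 4 (111): 3 ones → 1
Block 5 (101): 2 ones → 1
Block 6 (011): 2 ones → 1
Block 7 (000): 0 ones → 0
Block 8 (000): 0 ones → 0
Block 9 (000): 0 ones → 0
Block 10 (101): 2 ones → 1
Block 11 (100): 1 one → 0
Block 12 (101): 2 ones → 1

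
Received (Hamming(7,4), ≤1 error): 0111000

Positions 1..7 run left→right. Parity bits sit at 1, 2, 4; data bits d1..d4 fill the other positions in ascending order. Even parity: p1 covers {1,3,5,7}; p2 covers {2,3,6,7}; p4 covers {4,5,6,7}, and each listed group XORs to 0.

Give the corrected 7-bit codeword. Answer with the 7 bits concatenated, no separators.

0111100

s1 (pos 1,3,5,7): 0⊕1⊕0⊕0 = 1
s2 (pos 2,3,6,7): 1⊕1⊕0⊕0 = 0
s4 (pos 4,5,6,7): 1⊕0⊕0⊕0 = 1
Syndrome s4…s1 = 101 → error at position 5.
Flip position 5: 0111000 → 0111100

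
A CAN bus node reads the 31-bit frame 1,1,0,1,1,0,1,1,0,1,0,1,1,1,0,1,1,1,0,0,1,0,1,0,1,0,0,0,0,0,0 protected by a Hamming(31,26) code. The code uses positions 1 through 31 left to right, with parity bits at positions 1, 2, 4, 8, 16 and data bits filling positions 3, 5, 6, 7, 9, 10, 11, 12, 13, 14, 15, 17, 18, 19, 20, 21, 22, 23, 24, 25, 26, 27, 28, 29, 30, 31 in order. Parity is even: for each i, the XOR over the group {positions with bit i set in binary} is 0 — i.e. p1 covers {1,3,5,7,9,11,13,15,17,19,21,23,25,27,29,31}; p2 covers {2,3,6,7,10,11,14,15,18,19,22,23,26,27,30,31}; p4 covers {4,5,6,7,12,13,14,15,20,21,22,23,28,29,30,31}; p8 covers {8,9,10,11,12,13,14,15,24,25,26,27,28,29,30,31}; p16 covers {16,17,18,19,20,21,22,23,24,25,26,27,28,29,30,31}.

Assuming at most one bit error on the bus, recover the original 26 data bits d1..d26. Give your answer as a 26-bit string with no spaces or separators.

s1 (pos 1,3,5,7,9,11,13,15,17,19,21,23,25,27,29,31): 1⊕0⊕1⊕1⊕0⊕0⊕1⊕0⊕1⊕0⊕1⊕1⊕1⊕0⊕0⊕0 = 0
s2 (pos 2,3,6,7,10,11,14,15,18,19,22,23,26,27,30,31): 1⊕0⊕0⊕1⊕1⊕0⊕1⊕0⊕1⊕0⊕0⊕1⊕0⊕0⊕0⊕0 = 0
s4 (pos 4,5,6,7,12,13,14,15,20,21,22,23,28,29,30,31): 1⊕1⊕0⊕1⊕1⊕1⊕1⊕0⊕0⊕1⊕0⊕1⊕0⊕0⊕0⊕0 = 0
s8 (pos 8,9,10,11,12,13,14,15,24,25,26,27,28,29,30,31): 1⊕0⊕1⊕0⊕1⊕1⊕1⊕0⊕0⊕1⊕0⊕0⊕0⊕0⊕0⊕0 = 0
s16 (pos 16,17,18,19,20,21,22,23,24,25,26,27,28,29,30,31): 1⊕1⊕1⊕0⊕0⊕1⊕0⊕1⊕0⊕1⊕0⊕0⊕0⊕0⊕0⊕0 = 0
Syndrome s16…s1 = 00000 → no error.
Read data bits from positions 3,5,6,7,9,10,11,12,13,14,15,17,18,19,20,21,22,23,24,25,26,27,28,29,30,31: 01010101110110010101000000

01010101110110010101000000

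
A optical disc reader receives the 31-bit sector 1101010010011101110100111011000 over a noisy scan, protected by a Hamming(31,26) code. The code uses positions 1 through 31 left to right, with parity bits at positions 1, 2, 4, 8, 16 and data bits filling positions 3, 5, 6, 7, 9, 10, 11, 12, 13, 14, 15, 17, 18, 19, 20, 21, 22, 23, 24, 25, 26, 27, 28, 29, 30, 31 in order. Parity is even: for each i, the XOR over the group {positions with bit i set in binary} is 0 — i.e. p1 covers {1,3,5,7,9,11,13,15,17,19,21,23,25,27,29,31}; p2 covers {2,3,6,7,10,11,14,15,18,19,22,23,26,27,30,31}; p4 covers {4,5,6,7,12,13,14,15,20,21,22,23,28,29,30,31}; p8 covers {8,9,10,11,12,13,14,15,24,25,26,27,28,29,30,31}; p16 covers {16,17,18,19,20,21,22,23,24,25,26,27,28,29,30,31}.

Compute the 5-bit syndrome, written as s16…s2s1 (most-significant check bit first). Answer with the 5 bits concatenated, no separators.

10001

s1 (pos 1,3,5,7,9,11,13,15,17,19,21,23,25,27,29,31): 1⊕0⊕0⊕0⊕1⊕0⊕1⊕0⊕1⊕0⊕0⊕1⊕1⊕1⊕0⊕0 = 1
s2 (pos 2,3,6,7,10,11,14,15,18,19,22,23,26,27,30,31): 1⊕0⊕1⊕0⊕0⊕0⊕1⊕0⊕1⊕0⊕0⊕1⊕0⊕1⊕0⊕0 = 0
s4 (pos 4,5,6,7,12,13,14,15,20,21,22,23,28,29,30,31): 1⊕0⊕1⊕0⊕1⊕1⊕1⊕0⊕1⊕0⊕0⊕1⊕1⊕0⊕0⊕0 = 0
s8 (pos 8,9,10,11,12,13,14,15,24,25,26,27,28,29,30,31): 0⊕1⊕0⊕0⊕1⊕1⊕1⊕0⊕1⊕1⊕0⊕1⊕1⊕0⊕0⊕0 = 0
s16 (pos 16,17,18,19,20,21,22,23,24,25,26,27,28,29,30,31): 1⊕1⊕1⊕0⊕1⊕0⊕0⊕1⊕1⊕1⊕0⊕1⊕1⊕0⊕0⊕0 = 1
Syndrome s16…s1 = 10001 → error at position 17.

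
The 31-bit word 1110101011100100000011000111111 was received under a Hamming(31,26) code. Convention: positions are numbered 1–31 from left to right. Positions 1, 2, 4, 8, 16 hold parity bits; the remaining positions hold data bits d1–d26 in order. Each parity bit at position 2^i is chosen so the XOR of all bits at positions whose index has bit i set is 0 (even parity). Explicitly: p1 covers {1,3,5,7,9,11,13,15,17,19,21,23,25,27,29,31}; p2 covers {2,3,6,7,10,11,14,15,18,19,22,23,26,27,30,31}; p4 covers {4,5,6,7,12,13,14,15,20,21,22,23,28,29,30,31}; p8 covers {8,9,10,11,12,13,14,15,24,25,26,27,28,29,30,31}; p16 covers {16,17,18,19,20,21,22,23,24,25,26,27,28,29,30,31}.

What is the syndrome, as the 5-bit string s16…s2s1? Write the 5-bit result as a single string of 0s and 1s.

s1 (pos 1,3,5,7,9,11,13,15,17,19,21,23,25,27,29,31): 1⊕1⊕1⊕1⊕1⊕1⊕0⊕0⊕0⊕0⊕1⊕0⊕0⊕1⊕1⊕1 = 0
s2 (pos 2,3,6,7,10,11,14,15,18,19,22,23,26,27,30,31): 1⊕1⊕0⊕1⊕1⊕1⊕1⊕0⊕0⊕0⊕1⊕0⊕1⊕1⊕1⊕1 = 1
s4 (pos 4,5,6,7,12,13,14,15,20,21,22,23,28,29,30,31): 0⊕1⊕0⊕1⊕0⊕0⊕1⊕0⊕0⊕1⊕1⊕0⊕1⊕1⊕1⊕1 = 1
s8 (pos 8,9,10,11,12,13,14,15,24,25,26,27,28,29,30,31): 0⊕1⊕1⊕1⊕0⊕0⊕1⊕0⊕0⊕0⊕1⊕1⊕1⊕1⊕1⊕1 = 0
s16 (pos 16,17,18,19,20,21,22,23,24,25,26,27,28,29,30,31): 0⊕0⊕0⊕0⊕0⊕1⊕1⊕0⊕0⊕0⊕1⊕1⊕1⊕1⊕1⊕1 = 0
Syndrome s16…s1 = 00110 → error at position 6.

00110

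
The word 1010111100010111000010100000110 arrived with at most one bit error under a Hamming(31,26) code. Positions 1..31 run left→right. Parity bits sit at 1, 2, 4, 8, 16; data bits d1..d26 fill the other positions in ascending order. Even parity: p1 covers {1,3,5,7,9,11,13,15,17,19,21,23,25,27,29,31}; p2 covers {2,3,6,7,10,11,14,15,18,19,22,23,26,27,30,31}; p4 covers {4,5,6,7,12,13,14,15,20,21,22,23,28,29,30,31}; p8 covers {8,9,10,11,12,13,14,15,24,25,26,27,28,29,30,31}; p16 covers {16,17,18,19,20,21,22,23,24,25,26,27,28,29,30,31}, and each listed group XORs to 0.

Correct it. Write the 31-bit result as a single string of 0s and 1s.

s1 (pos 1,3,5,7,9,11,13,15,17,19,21,23,25,27,29,31): 1⊕1⊕1⊕1⊕0⊕0⊕0⊕1⊕0⊕0⊕1⊕1⊕0⊕0⊕1⊕0 = 0
s2 (pos 2,3,6,7,10,11,14,15,18,19,22,23,26,27,30,31): 0⊕1⊕1⊕1⊕0⊕0⊕1⊕1⊕0⊕0⊕0⊕1⊕0⊕0⊕1⊕0 = 1
s4 (pos 4,5,6,7,12,13,14,15,20,21,22,23,28,29,30,31): 0⊕1⊕1⊕1⊕1⊕0⊕1⊕1⊕0⊕1⊕0⊕1⊕0⊕1⊕1⊕0 = 0
s8 (pos 8,9,10,11,12,13,14,15,24,25,26,27,28,29,30,31): 1⊕0⊕0⊕0⊕1⊕0⊕1⊕1⊕0⊕0⊕0⊕0⊕0⊕1⊕1⊕0 = 0
s16 (pos 16,17,18,19,20,21,22,23,24,25,26,27,28,29,30,31): 1⊕0⊕0⊕0⊕0⊕1⊕0⊕1⊕0⊕0⊕0⊕0⊕0⊕1⊕1⊕0 = 1
Syndrome s16…s1 = 10010 → error at position 18.
Flip position 18: 1010111100010111000010100000110 → 1010111100010111010010100000110

1010111100010111010010100000110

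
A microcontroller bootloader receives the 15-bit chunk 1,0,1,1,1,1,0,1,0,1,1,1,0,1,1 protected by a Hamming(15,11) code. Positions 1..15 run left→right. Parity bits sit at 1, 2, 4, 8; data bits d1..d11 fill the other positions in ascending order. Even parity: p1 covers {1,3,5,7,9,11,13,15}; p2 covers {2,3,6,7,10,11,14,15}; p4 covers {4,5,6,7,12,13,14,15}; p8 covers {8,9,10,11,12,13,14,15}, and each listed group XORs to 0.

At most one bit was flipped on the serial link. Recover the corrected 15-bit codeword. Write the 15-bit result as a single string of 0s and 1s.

001111010111011

s1 (pos 1,3,5,7,9,11,13,15): 1⊕1⊕1⊕0⊕0⊕1⊕0⊕1 = 1
s2 (pos 2,3,6,7,10,11,14,15): 0⊕1⊕1⊕0⊕1⊕1⊕1⊕1 = 0
s4 (pos 4,5,6,7,12,13,14,15): 1⊕1⊕1⊕0⊕1⊕0⊕1⊕1 = 0
s8 (pos 8,9,10,11,12,13,14,15): 1⊕0⊕1⊕1⊕1⊕0⊕1⊕1 = 0
Syndrome s8…s1 = 0001 → error at position 1.
Flip position 1: 101111010111011 → 001111010111011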